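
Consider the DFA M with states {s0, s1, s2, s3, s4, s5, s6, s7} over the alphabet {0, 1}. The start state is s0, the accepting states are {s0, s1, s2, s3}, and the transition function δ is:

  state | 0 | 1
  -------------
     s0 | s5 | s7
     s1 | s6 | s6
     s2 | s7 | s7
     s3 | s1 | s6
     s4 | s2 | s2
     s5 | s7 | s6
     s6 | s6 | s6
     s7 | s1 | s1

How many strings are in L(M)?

5

The useful subgraph on states {s0, s1, s5, s7} is acyclic, so L(M) is finite; the longest accepting path visits 4 useful states, giving maximum string length 3.
Counting accepting paths from s0 by length: 1 of length 0, 2 of length 2, 2 of length 3. Total 5.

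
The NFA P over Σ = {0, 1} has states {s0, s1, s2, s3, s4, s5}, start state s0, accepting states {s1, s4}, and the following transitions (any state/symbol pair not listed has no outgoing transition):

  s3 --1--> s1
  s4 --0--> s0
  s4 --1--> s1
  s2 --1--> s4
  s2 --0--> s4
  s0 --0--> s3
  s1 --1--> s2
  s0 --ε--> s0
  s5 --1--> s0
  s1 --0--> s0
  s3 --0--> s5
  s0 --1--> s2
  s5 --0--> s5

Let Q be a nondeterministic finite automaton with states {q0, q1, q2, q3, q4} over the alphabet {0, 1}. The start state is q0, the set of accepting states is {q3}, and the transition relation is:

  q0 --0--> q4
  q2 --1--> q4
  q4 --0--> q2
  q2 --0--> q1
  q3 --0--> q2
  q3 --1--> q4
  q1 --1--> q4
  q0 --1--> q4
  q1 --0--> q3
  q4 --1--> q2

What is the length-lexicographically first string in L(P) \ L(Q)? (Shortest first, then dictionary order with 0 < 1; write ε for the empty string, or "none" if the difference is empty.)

01

The string 01 is accepted by P but not by Q.
No shorter string lies in the difference, and 01 is the lexicographically first length-2 string in L(P) \ L(Q).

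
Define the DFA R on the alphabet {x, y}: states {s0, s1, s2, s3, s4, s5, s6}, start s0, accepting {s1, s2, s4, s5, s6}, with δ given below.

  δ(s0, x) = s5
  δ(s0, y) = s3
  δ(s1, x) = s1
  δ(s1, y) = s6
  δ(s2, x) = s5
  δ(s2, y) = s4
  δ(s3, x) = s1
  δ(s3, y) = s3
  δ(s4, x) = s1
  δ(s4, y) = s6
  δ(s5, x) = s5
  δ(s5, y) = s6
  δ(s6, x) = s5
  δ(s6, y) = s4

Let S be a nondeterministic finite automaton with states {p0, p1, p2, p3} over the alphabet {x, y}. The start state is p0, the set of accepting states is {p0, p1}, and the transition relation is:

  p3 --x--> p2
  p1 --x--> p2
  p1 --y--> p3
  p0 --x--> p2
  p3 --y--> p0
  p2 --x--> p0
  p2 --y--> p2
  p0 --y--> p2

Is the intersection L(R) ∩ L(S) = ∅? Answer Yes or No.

No

The string xx is accepted by both R and S.
Hence L(R) ∩ L(S) ≠ ∅.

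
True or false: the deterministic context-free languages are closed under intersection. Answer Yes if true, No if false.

No

DCFLs are closed under complement (normalise the DPDA to read all of its input, then flip the verdict). If they were also closed under intersection, De Morgan would make them closed under union; but {aⁿbⁿ : n≥0} and {aⁿb²ⁿ : n≥0} are DCFLs (push the a's; pop one per b, respectively one per two b's) whose union no deterministic PDA accepts: a DPDA for it would have a single run on aⁿb²ⁿ, accepting after the prefix aⁿbⁿ and accepting again after n more b's; an ordinary PDA that simulates it on a's and b's and, at any moment when it is accepting, may switch to reading only a fresh letter c while feeding each c to the simulation as a b, would accept aⁱbʲcᵏ (k≥1) exactly when both aⁱbʲ and aⁱbʲ⁺ᵏ are in the language, i.e. its language intersected with the regular set a*b*c⁺ would be exactly {aⁿbⁿcⁿ : n≥1} — impossible, since context-free languages are closed under intersection with regular sets and {aⁿbⁿcⁿ} is not context-free.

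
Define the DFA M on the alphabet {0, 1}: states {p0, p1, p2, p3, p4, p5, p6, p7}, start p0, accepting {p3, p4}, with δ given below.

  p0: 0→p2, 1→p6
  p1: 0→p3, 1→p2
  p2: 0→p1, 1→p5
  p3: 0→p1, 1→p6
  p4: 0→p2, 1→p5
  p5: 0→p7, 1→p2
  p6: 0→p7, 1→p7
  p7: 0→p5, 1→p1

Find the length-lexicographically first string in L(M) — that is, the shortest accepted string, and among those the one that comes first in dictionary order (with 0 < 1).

A breadth-first search from p0 reaches an accepting state first via the path p0 → p2 → p1 → p3 on input 000.
No string of length < 3 is accepted (BFS exhausts all shorter strings without reaching an accepting state), and 000 is the lexicographically least accepting string of length 3.

000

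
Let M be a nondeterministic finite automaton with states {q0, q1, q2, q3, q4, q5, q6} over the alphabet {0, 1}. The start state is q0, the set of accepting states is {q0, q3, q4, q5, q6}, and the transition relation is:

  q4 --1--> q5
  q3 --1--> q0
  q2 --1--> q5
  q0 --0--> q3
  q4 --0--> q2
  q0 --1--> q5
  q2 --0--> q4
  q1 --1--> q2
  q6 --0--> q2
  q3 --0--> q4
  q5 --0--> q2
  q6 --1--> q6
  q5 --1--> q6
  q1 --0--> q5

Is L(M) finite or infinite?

State q0 is reachable from the start and can reach an accepting state, and it lies on the cycle q0 → q3 → q0.
Traversing that cycle any number of times yields accepted strings of unbounded length, so the language is infinite.

infinite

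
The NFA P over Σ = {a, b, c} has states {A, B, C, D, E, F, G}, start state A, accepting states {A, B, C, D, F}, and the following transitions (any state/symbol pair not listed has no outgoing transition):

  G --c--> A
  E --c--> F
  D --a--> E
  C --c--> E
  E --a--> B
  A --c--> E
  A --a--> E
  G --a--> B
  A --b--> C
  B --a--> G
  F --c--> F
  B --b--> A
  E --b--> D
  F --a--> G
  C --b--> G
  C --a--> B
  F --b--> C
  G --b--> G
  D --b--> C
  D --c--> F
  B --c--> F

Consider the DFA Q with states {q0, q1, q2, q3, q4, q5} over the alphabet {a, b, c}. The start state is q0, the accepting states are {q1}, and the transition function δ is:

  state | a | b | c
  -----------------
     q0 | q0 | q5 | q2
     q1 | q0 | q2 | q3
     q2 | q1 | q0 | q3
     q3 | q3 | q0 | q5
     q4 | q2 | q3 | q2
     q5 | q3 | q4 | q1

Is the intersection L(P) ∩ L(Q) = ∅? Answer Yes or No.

No

The string ca is accepted by both P and Q.
Hence L(P) ∩ L(Q) ≠ ∅.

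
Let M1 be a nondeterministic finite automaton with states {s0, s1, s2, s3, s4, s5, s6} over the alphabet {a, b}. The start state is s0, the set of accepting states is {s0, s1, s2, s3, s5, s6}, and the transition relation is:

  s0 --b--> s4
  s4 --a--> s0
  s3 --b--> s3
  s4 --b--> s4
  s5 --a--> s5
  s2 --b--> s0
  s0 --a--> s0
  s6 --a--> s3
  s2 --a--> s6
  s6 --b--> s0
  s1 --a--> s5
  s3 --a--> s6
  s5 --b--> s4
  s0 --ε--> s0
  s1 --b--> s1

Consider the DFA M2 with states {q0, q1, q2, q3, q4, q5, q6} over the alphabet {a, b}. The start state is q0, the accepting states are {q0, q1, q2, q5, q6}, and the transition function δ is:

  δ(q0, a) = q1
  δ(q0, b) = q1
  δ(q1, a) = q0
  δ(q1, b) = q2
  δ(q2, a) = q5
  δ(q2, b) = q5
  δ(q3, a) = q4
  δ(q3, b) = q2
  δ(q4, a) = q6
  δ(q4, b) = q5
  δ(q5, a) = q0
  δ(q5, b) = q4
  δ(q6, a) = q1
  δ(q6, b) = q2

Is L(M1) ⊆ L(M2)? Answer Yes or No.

Yes

Exploring the product automaton M1 × M2 from the start pair (s0, q0), following both machines on each input symbol, reaches 8 state pairs: (s0, q0), (s0, q1), (s4, q1), (s4, q2), (s0, q5), (s4, q5), (s4, q4), (s0, q6).
M1 accepts in {s0, s1, s2, s3, s5, s6} and M2 accepts in {q0, q1, q2, q5, q6}. The reachable pairs whose M1-component is accepting are (s0, q0), (s0, q1), (s0, q5), (s0, q6); in each of them the M2-component is accepting too, so the product for L(M1) \ L(M2) (M1-component accepting, M2-component rejecting) has no reachable accepting pair and the difference is empty.
Hence every string in L(M1) is also in L(M2).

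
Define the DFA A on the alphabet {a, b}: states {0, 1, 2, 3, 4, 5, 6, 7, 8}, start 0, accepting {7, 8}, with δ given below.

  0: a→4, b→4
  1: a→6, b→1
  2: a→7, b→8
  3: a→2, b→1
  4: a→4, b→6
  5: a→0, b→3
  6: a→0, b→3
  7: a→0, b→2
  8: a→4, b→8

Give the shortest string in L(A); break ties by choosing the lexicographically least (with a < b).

A breadth-first search from 0 reaches an accepting state first via the path 0 → 4 → 6 → 3 → 2 → 7 on input abbaa.
No string of length < 5 is accepted (BFS exhausts all shorter strings without reaching an accepting state), and abbaa is the lexicographically least accepting string of length 5.

abbaa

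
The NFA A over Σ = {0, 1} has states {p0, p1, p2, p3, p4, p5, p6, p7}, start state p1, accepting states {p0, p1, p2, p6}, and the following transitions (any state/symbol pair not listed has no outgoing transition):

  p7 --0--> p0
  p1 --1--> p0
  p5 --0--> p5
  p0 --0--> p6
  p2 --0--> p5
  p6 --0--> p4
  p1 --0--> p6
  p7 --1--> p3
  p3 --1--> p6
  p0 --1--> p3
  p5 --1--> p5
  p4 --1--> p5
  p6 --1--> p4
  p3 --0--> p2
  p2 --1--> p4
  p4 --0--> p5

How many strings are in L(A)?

The useful subgraph on states {p0, p1, p2, p3, p6} is acyclic, so L(A) is finite; the longest accepting path visits 4 useful states, giving maximum string length 3.
Counting accepting paths from p1 by length: 1 of length 0, 2 of length 1, 1 of length 2, 2 of length 3. Total 6.

6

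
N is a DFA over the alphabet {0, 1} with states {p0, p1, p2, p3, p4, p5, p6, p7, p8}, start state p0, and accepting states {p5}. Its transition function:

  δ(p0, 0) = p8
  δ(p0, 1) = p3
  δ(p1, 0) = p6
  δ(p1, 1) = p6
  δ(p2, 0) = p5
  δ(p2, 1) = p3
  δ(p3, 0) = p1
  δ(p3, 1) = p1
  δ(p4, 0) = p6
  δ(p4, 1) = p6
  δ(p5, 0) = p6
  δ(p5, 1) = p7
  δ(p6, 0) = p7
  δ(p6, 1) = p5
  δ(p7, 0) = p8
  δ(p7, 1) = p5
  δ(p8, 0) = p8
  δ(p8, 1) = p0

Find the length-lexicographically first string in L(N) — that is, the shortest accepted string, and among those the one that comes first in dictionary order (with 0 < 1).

1001

A breadth-first search from p0 reaches an accepting state first via the path p0 → p3 → p1 → p6 → p5 on input 1001.
No string of length < 4 is accepted (BFS exhausts all shorter strings without reaching an accepting state), and 1001 is the lexicographically least accepting string of length 4.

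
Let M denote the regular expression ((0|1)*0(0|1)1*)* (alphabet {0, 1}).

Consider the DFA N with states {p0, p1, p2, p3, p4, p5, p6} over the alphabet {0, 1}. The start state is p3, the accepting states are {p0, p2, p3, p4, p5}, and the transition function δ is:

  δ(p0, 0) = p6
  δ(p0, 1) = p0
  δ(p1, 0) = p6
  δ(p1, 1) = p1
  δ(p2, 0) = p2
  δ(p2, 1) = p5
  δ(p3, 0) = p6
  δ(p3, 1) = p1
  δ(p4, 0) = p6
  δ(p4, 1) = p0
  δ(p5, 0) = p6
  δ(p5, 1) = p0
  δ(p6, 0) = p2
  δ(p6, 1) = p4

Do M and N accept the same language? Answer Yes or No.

Converting the expression M to a DFA (subset construction, then merging equivalent states) gives the minimal DFA with states {m0, m1, m2, m3, m4}, start state m0, accepting states {m0, m3, m4} and transitions m0: 0→m1, 1→m2; m1: 0→m3, 1→m4; m2: 0→m1, 1→m2; m3: 0→m3, 1→m4; m4: 0→m1, 1→m4.
Exploring the product automaton M × N from the start pair (m0, p3), following both machines on each input symbol, reaches 7 state pairs: (m0, p3), (m1, p6), (m2, p1), (m3, p2), (m4, p4), (m4, p5), (m4, p0).
M accepts in {m0, m3, m4} and N accepts in {p0, p2, p3, p4, p5}. In every reachable pair the two components are either both accepting — (m0, p3), (m3, p2), (m4, p4), (m4, p5), (m4, p0) — or both non-accepting, so no string is accepted by exactly one of the machines: L(M) \ L(N) and L(N) \ L(M) are both empty.
Hence every string is accepted by M iff it is accepted by N, and the two languages coincide.

Yes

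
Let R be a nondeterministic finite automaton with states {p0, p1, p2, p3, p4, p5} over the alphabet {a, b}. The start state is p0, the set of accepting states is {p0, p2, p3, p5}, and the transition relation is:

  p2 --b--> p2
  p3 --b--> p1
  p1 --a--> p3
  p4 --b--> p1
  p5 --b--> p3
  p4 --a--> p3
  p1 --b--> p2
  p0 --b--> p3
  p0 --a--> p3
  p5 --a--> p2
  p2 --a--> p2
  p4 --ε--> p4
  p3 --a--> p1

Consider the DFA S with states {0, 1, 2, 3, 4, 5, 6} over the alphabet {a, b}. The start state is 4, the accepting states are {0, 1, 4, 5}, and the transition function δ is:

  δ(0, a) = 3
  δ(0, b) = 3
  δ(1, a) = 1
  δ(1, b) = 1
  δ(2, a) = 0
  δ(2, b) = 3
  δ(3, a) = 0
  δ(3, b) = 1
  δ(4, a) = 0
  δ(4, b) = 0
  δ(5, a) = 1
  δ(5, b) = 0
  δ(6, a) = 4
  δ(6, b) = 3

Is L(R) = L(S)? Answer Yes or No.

Yes

Exploring the product automaton R × S from the start pair (p0, 4), following both machines on each input symbol, reaches 4 state pairs: (p0, 4), (p3, 0), (p1, 3), (p2, 1).
R accepts in {p0, p2, p3, p5} and S accepts in {0, 1, 4, 5}. In every reachable pair the two components are either both accepting — (p0, 4), (p3, 0), (p2, 1) — or both non-accepting, so no string is accepted by exactly one of the machines: L(R) \ L(S) and L(S) \ L(R) are both empty.
Hence every string is accepted by R iff it is accepted by S, and the two languages coincide.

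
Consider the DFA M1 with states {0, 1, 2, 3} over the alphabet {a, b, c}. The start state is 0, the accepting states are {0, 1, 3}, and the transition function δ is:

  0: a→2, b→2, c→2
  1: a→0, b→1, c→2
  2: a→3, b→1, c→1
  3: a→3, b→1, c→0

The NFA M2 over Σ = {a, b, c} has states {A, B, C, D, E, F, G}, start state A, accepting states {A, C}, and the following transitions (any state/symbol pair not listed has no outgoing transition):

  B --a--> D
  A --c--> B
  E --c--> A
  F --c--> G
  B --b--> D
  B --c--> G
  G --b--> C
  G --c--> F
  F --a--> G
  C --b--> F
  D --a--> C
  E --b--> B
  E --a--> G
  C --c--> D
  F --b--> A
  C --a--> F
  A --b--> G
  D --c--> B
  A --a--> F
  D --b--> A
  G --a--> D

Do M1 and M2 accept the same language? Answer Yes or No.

No

The string aa is accepted by M1 but rejected by M2.
So L(M1) ≠ L(M2).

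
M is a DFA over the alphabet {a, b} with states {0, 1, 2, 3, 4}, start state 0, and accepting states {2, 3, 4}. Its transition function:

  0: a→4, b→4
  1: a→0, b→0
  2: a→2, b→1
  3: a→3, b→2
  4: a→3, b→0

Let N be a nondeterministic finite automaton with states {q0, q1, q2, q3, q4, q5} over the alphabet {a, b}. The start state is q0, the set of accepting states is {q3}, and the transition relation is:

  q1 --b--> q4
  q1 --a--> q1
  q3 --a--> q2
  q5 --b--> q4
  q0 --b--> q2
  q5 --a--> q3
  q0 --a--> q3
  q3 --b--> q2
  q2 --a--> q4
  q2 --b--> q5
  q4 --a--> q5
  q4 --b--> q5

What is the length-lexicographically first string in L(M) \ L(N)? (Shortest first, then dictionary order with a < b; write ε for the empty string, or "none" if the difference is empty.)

The string b is accepted by M but not by N.
No shorter string lies in the difference, and b is the lexicographically first length-1 string in L(M) \ L(N).

b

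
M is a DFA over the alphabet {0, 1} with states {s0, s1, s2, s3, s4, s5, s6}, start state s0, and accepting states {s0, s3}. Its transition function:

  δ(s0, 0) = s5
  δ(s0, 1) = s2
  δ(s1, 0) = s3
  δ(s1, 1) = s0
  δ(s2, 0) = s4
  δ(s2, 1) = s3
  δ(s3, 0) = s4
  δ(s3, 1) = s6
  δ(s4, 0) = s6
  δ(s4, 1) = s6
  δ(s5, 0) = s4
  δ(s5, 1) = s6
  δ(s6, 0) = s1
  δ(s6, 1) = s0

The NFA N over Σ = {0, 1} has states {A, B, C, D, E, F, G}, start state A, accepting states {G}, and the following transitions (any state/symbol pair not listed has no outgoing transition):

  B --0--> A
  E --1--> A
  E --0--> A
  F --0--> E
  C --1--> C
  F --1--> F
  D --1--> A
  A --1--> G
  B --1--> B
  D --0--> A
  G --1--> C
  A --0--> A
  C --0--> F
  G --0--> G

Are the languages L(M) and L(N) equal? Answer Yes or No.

The empty string ε is accepted by M but rejected by N.
So L(M) ≠ L(N).

No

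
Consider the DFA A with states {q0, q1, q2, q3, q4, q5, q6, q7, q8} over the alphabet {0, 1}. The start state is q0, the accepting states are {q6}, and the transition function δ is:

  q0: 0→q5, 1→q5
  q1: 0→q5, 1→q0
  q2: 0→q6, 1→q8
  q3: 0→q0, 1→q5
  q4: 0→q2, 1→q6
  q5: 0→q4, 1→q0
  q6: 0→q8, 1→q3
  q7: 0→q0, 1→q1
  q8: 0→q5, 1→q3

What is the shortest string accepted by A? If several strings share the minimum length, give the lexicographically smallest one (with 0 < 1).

001

A breadth-first search from q0 reaches an accepting state first via the path q0 → q5 → q4 → q6 on input 001.
No string of length < 3 is accepted (BFS exhausts all shorter strings without reaching an accepting state), and 001 is the lexicographically least accepting string of length 3.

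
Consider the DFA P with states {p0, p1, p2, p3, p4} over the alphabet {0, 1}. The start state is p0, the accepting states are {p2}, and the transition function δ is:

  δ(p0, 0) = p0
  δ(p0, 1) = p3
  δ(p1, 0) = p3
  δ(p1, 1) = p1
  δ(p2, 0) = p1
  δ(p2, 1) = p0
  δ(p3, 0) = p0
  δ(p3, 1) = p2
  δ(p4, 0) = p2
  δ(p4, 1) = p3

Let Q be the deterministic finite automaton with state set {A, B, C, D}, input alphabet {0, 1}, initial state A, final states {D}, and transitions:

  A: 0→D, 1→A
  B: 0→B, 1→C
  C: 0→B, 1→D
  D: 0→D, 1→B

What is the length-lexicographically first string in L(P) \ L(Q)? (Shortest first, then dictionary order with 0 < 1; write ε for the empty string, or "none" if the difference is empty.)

The string 11 is accepted by P but not by Q.
No shorter string lies in the difference, and 11 is the lexicographically first length-2 string in L(P) \ L(Q).

11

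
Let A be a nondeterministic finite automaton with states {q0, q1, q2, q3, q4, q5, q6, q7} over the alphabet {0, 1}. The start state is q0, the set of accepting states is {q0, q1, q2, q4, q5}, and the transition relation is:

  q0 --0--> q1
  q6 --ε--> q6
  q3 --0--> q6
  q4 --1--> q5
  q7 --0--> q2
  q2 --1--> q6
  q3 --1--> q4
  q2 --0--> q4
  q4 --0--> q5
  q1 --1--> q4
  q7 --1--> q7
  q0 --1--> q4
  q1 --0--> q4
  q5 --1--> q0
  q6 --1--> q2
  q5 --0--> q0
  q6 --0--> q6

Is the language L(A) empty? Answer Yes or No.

The empty string ε is accepted: the run q0 ends in the accepting state q0.
Since at least one string is accepted, L(A) is not empty.

No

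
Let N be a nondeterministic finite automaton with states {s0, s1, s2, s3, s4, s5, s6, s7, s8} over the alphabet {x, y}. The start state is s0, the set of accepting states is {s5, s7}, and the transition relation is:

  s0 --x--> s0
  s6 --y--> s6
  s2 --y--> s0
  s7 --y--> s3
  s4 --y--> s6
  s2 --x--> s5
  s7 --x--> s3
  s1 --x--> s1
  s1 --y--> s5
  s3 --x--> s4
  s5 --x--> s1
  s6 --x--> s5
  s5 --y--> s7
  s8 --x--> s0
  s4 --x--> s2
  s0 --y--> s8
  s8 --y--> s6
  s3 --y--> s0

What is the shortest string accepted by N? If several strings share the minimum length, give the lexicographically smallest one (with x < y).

yyx

A breadth-first search from s0 reaches an accepting state first via the path s0 → s8 → s6 → s5 on input yyx.
No string of length < 3 is accepted (BFS exhausts all shorter strings without reaching an accepting state), and yyx is the lexicographically least accepting string of length 3.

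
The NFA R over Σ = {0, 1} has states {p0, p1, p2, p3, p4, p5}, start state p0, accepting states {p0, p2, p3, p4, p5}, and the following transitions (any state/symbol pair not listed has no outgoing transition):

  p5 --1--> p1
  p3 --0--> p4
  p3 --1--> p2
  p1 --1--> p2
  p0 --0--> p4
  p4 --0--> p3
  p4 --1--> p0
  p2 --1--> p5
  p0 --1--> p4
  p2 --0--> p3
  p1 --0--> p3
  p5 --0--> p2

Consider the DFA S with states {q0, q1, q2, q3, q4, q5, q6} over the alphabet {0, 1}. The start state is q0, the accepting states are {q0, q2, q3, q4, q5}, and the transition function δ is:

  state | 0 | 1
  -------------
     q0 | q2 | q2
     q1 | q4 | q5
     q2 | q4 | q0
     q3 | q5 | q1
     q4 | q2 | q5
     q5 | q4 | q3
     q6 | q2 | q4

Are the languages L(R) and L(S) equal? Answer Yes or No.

Exploring the product automaton R × S from the start pair (p0, q0), following both machines on each input symbol, reaches 6 state pairs: (p0, q0), (p4, q2), (p3, q4), (p2, q5), (p5, q3), (p1, q1).
R accepts in {p0, p2, p3, p4, p5} and S accepts in {q0, q2, q3, q4, q5}. In every reachable pair the two components are either both accepting — (p0, q0), (p4, q2), (p3, q4), (p2, q5), (p5, q3) — or both non-accepting, so no string is accepted by exactly one of the machines: L(R) \ L(S) and L(S) \ L(R) are both empty.
Hence every string is accepted by R iff it is accepted by S, and the two languages coincide.

Yes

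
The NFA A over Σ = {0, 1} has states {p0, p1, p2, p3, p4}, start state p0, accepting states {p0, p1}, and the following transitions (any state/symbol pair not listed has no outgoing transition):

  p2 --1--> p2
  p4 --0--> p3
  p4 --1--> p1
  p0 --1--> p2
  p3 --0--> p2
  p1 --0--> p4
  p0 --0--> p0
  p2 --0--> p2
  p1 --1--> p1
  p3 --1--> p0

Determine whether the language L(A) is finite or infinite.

State p0 is reachable from the start and can reach an accepting state, and it lies on the cycle p0 → p0.
Traversing that cycle any number of times yields accepted strings of unbounded length, so the language is infinite.

infinite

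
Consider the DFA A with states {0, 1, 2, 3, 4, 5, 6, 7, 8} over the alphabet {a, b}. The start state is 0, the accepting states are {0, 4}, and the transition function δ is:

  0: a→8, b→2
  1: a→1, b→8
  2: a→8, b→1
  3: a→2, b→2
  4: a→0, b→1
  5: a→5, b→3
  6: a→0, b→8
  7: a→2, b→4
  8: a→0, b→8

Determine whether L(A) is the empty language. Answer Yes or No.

No

The empty string ε is accepted: the run 0 ends in the accepting state 0.
Since at least one string is accepted, L(A) is not empty.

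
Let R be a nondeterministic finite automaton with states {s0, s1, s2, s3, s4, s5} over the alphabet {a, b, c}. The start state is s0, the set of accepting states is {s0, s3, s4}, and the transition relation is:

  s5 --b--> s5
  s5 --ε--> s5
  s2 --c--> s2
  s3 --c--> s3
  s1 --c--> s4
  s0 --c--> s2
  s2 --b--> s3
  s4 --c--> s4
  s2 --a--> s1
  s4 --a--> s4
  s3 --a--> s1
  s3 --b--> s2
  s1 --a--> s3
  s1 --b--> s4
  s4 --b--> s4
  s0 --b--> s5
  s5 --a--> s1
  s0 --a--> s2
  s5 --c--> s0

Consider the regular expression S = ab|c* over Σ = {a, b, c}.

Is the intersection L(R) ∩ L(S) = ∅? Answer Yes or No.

No

The empty string ε is accepted by both R and S.
Hence L(R) ∩ L(S) ≠ ∅.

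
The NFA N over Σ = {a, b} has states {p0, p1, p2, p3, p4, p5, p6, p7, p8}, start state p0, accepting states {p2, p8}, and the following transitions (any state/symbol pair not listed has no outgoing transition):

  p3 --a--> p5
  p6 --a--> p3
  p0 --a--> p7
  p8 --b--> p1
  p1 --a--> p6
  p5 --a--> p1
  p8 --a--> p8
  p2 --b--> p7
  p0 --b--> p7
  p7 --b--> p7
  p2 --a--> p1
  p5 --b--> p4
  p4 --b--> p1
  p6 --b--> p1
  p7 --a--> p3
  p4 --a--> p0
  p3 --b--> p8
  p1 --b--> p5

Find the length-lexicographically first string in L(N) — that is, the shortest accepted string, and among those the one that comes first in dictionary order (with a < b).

A breadth-first search from p0 reaches an accepting state first via the path p0 → p7 → p3 → p8 on input aab.
No string of length < 3 is accepted (BFS exhausts all shorter strings without reaching an accepting state), and aab is the lexicographically least accepting string of length 3.

aab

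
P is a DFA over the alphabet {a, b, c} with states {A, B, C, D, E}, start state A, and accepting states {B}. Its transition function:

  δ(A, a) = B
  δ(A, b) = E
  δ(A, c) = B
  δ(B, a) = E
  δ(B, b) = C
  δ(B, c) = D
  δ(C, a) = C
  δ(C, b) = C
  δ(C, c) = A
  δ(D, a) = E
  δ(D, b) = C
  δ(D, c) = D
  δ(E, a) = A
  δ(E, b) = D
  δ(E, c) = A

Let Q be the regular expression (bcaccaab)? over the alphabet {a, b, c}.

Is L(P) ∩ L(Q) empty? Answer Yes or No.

Yes

Converting the expression Q to a DFA (subset construction, then merging equivalent states) gives the minimal DFA with states {q0, q1, q2, q3, q4, q5, q6, q7, q8, q9}, start state q0, accepting states {q0, q9} and transitions q0: a→q1, b→q2, c→q1; q1: a→q1, b→q1, c→q1; q2: a→q1, b→q1, c→q3; q3: a→q4, b→q1, c→q1; q4: a→q1, b→q1, c→q5; q5: a→q1, b→q1, c→q6; q6: a→q7, b→q1, c→q1; q7: a→q8, b→q1, c→q1; q8: a→q1, b→q9, c→q1; q9: a→q1, b→q1, c→q1.
Exploring the product automaton P × Q from the start pair (A, q0), following both machines on each input symbol, reaches 14 state pairs: (A, q0), (B, q1), (E, q2), (E, q1), (C, q1), (D, q1), (A, q1), (A, q3), (B, q4), (D, q5), (D, q6), (E, q7), (A, q8), (E, q9).
P accepts in {B} and Q accepts in {q0, q9}; no reachable pair has both components accepting, so no string drives both machines to acceptance simultaneously and L(P) ∩ L(Q) = ∅.
So no string is accepted by both, and the intersection is empty.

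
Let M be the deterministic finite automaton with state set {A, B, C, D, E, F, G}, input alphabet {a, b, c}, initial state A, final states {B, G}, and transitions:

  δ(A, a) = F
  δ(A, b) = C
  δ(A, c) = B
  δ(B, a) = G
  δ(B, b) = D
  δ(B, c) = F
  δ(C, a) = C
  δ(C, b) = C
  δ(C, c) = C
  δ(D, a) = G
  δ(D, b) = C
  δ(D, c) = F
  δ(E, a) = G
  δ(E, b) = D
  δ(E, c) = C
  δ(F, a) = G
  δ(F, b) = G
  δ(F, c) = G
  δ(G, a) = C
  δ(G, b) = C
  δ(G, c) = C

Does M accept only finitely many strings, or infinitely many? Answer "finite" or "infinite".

The useful states (reachable from A and able to reach an accepting state) are {A, B, D, F, G}.
Restricted to these states the transition graph has no cycle, so every accepting path has bounded length and L is finite.

finite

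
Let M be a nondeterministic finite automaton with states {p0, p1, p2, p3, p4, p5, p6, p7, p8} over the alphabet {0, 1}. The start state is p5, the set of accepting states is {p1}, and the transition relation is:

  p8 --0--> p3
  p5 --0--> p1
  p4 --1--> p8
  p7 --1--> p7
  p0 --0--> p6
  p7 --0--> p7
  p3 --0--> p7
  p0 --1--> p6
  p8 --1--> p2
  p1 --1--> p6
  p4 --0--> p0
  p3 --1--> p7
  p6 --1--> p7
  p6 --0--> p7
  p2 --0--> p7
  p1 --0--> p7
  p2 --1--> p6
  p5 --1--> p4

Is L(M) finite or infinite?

The useful states (reachable from p5 and able to reach an accepting state) are {p1, p5}.
Restricted to these states the transition graph has no cycle, so every accepting path has bounded length and L is finite.

finite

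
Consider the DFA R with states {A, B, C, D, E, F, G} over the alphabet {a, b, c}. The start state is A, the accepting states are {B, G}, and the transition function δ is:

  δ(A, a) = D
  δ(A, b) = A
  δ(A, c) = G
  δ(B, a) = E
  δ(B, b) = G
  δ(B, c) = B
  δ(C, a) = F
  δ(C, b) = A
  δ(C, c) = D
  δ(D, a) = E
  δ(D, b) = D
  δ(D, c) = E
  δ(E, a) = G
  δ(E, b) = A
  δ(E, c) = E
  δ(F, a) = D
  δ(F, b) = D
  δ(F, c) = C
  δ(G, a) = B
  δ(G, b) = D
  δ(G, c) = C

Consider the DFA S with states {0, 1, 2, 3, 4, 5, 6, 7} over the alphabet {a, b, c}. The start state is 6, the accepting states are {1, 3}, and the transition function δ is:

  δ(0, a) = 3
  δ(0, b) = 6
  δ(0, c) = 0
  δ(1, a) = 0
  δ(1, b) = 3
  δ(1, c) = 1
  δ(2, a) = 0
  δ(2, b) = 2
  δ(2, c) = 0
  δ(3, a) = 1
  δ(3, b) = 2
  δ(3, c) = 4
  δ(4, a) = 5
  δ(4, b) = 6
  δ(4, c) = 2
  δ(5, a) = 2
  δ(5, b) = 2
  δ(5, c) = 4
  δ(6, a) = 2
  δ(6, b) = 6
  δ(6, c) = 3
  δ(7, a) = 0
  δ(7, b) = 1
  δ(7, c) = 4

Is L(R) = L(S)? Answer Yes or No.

Exploring the product automaton R × S from the start pair (A, 6), following both machines on each input symbol, reaches 7 state pairs: (A, 6), (D, 2), (G, 3), (E, 0), (B, 1), (C, 4), (F, 5).
R accepts in {B, G} and S accepts in {1, 3}. In every reachable pair the two components are either both accepting — (G, 3), (B, 1) — or both non-accepting, so no string is accepted by exactly one of the machines: L(R) \ L(S) and L(S) \ L(R) are both empty.
Hence every string is accepted by R iff it is accepted by S, and the two languages coincide.

Yes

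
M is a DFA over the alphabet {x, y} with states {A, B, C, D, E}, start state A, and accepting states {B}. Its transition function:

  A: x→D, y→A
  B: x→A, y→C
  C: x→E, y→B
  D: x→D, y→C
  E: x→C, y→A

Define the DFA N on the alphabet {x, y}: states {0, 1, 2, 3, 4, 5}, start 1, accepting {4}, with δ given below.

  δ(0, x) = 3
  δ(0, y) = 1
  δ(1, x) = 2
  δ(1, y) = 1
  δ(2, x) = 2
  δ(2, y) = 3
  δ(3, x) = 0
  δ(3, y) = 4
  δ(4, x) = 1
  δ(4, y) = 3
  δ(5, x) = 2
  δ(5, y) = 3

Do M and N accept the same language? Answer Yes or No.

Yes

Exploring the product automaton M × N from the start pair (A, 1), following both machines on each input symbol, reaches 5 state pairs: (A, 1), (D, 2), (C, 3), (E, 0), (B, 4).
M accepts in {B} and N accepts in {4}. In every reachable pair the two components are either both accepting — (B, 4) — or both non-accepting, so no string is accepted by exactly one of the machines: L(M) \ L(N) and L(N) \ L(M) are both empty.
Hence every string is accepted by M iff it is accepted by N, and the two languages coincide.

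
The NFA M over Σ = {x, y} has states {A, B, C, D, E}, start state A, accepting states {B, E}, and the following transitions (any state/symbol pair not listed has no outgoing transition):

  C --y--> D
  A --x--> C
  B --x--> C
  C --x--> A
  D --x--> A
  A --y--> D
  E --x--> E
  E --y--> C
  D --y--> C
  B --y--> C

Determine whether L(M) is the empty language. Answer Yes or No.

The states reachable from the start state are {A, C, D}.
None of the accepting states {B, E} is reachable, so no string is accepted and L(M) = ∅.

Yes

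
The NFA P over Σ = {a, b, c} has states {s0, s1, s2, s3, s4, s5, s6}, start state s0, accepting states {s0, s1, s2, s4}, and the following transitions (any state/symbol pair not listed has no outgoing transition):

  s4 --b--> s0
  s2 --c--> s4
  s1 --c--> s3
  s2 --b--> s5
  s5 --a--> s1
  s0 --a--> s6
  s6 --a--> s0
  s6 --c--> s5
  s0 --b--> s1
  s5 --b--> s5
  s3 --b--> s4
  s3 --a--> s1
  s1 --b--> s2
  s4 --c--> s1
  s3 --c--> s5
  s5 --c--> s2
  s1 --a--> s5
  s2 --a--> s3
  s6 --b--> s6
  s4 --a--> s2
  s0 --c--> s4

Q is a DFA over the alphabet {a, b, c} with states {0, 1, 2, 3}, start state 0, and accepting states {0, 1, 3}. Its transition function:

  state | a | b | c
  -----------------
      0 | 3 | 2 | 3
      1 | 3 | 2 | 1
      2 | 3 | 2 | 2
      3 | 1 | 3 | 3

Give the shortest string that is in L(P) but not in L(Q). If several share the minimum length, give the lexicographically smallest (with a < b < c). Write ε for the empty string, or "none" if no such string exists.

b

The string b is accepted by P but not by Q.
No shorter string lies in the difference, and b is the lexicographically first length-1 string in L(P) \ L(Q).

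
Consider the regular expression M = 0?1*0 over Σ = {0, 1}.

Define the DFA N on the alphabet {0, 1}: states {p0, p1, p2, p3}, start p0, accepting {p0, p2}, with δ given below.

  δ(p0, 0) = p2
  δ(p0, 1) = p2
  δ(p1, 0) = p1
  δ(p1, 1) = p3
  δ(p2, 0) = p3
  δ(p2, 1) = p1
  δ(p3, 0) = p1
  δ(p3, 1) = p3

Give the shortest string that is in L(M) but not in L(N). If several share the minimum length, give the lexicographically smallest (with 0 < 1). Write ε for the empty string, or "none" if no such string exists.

00

The string 00 is accepted by M but not by N.
No shorter string lies in the difference, and 00 is the lexicographically first length-2 string in L(M) \ L(N).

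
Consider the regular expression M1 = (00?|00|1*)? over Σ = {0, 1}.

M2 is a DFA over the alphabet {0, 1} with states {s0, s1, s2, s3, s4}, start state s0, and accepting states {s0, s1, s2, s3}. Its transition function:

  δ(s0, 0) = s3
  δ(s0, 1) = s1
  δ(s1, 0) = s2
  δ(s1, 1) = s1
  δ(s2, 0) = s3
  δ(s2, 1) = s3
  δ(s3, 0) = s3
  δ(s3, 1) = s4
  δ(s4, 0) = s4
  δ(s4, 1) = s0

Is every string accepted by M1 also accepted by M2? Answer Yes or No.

Converting the expression M1 to a DFA (subset construction, then merging equivalent states) gives the minimal DFA with states {r0, r1, r2, r3, r4}, start state r0, accepting states {r0, r1, r2, r3} and transitions r0: 0→r1, 1→r2; r1: 0→r3, 1→r4; r2: 0→r4, 1→r2; r3: 0→r4, 1→r4; r4: 0→r4, 1→r4.
Exploring the product automaton M1 × M2 from the start pair (r0, s0), following both machines on each input symbol, reaches 9 state pairs: (r0, s0), (r1, s3), (r2, s1), (r3, s3), (r4, s4), (r4, s2), (r4, s3), (r4, s0), (r4, s1).
M1 accepts in {r0, r1, r2, r3} and M2 accepts in {s0, s1, s2, s3}. The reachable pairs whose M1-component is accepting are (r0, s0), (r1, s3), (r2, s1), (r3, s3); in each of them the M2-component is accepting too, so the product for L(M1) \ L(M2) (M1-component accepting, M2-component rejecting) has no reachable accepting pair and the difference is empty.
Hence every string in L(M1) is also in L(M2).

Yes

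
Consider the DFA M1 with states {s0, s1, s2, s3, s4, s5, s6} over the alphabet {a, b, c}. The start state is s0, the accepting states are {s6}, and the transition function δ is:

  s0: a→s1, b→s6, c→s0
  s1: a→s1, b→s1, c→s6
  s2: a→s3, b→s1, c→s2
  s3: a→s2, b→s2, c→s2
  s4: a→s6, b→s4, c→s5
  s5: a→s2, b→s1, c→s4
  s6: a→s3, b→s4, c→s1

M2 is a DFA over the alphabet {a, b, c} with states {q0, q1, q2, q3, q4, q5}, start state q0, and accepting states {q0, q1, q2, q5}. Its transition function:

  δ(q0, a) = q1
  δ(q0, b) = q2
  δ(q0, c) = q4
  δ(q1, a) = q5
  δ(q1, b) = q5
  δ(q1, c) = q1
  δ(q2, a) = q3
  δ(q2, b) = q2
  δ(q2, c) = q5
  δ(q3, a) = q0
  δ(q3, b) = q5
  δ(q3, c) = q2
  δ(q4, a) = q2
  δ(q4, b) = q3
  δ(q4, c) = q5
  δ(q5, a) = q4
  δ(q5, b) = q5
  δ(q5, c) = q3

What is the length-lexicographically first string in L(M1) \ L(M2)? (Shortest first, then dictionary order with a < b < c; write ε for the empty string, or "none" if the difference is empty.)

cb

The string cb is accepted by M1 but not by M2.
No shorter string lies in the difference, and cb is the lexicographically first length-2 string in L(M1) \ L(M2).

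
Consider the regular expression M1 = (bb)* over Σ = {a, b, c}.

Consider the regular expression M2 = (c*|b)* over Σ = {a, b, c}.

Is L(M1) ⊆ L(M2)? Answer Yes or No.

Yes

Converting the expression M1 to a DFA (subset construction, then merging equivalent states) gives the minimal DFA with states {r0, r1, r2}, start state r0, accepting states {r0} and transitions r0: a→r1, b→r2, c→r1; r1: a→r1, b→r1, c→r1; r2: a→r1, b→r0, c→r1.
Converting the expression M2 to a DFA (subset construction, then merging equivalent states) gives the minimal DFA with states {t0, t1}, start state t0, accepting states {t0} and transitions t0: a→t1, b→t0, c→t0; t1: a→t1, b→t1, c→t1.
Exploring the product automaton M1 × M2 from the start pair (r0, t0), following both machines on each input symbol, reaches 4 state pairs: (r0, t0), (r1, t1), (r2, t0), (r1, t0).
M1 accepts in {r0} and M2 accepts in {t0}. The reachable pairs whose M1-component is accepting are (r0, t0); in each of them the M2-component is accepting too, so the product for L(M1) \ L(M2) (M1-component accepting, M2-component rejecting) has no reachable accepting pair and the difference is empty.
Hence every string in L(M1) is also in L(M2).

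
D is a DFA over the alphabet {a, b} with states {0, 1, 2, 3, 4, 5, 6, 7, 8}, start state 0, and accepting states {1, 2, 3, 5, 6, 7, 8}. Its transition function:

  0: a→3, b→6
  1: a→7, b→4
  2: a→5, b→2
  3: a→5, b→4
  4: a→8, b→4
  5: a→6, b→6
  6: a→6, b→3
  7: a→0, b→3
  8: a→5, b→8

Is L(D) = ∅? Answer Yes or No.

The string a is accepted: the run 0 → 3 ends in the accepting state 3.
Since at least one string is accepted, L(D) is not empty.

No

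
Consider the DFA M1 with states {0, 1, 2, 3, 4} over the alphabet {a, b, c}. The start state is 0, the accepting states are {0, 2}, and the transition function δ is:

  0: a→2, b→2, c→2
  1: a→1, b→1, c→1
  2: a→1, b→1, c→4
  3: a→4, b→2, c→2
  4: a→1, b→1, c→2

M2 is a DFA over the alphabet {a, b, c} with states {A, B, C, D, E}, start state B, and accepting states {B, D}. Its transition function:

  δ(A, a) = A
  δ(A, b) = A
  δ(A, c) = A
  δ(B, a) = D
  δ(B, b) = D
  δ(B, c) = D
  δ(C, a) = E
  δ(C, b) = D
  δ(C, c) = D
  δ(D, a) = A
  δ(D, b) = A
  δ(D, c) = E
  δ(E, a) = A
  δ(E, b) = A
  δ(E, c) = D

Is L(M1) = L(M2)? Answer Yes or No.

Exploring the product automaton M1 × M2 from the start pair (0, B), following both machines on each input symbol, reaches 4 state pairs: (0, B), (2, D), (1, A), (4, E).
M1 accepts in {0, 2} and M2 accepts in {B, D}. In every reachable pair the two components are either both accepting — (0, B), (2, D) — or both non-accepting, so no string is accepted by exactly one of the machines: L(M1) \ L(M2) and L(M2) \ L(M1) are both empty.
Hence every string is accepted by M1 iff it is accepted by M2, and the two languages coincide.

Yes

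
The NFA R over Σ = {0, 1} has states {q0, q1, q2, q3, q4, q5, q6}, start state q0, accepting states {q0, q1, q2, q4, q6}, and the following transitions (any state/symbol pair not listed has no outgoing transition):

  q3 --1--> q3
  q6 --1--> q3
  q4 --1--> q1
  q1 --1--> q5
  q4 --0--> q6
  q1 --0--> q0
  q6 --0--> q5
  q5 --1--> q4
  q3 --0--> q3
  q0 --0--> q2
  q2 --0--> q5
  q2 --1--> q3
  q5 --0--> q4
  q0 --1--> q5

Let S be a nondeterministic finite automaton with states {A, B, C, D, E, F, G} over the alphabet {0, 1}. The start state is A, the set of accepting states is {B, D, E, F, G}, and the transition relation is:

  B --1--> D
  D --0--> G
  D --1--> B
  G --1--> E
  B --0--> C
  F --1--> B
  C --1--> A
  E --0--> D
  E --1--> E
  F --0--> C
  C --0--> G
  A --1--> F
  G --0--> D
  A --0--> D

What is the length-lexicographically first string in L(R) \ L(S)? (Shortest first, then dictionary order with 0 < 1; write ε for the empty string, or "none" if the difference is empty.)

ε

The empty string ε is accepted by R but not by S.
Since ε is the unique shortest string, it is the required witness.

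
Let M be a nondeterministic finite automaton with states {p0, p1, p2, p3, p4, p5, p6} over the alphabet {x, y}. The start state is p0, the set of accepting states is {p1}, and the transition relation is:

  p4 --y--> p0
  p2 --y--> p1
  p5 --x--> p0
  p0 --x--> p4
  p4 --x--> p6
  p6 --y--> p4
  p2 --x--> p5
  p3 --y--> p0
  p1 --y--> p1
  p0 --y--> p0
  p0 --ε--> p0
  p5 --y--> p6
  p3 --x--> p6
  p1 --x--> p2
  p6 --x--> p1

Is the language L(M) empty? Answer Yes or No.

No

The string xxx is accepted: the run p0 → p4 → p6 → p1 ends in the accepting state p1.
Since at least one string is accepted, L(M) is not empty.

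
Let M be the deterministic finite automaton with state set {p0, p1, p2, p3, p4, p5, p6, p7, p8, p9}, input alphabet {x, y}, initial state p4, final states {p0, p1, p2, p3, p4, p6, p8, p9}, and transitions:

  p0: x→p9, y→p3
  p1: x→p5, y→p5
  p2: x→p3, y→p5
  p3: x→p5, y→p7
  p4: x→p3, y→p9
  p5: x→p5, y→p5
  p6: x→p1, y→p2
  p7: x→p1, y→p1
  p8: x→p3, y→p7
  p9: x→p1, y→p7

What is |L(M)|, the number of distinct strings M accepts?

The useful subgraph on states {p1, p3, p4, p7, p9} is acyclic, so L(M) is finite; the longest accepting path visits 4 useful states, giving maximum string length 3.
Counting accepting paths from p4 by length: 1 of length 0, 2 of length 1, 1 of length 2, 4 of length 3. Total 8.

8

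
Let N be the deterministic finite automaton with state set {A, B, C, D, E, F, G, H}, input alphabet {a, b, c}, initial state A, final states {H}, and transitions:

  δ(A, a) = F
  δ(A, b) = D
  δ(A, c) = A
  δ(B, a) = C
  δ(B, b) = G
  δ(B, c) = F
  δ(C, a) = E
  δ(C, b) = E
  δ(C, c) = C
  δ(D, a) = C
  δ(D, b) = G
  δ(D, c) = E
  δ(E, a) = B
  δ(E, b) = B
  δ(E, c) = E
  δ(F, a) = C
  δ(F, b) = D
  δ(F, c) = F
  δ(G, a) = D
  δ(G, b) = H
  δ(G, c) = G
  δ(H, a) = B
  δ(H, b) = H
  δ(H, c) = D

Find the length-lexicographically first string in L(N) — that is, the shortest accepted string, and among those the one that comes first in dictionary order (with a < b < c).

A breadth-first search from A reaches an accepting state first via the path A → D → G → H on input bbb.
No string of length < 3 is accepted (BFS exhausts all shorter strings without reaching an accepting state), and bbb is the lexicographically least accepting string of length 3.

bbb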